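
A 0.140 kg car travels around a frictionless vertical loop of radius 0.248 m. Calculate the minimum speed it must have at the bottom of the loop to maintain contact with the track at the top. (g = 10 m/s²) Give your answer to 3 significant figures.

At the top: mg = mv_top²/r ⇒ v_top² = gr = 2.480 m²/s²
Energy from bottom to top (height 2r): ½mv_bot² = ½mv_top² + mg(2r)
v_bot² = gr + 4gr = 5gr = 12.40
v_bot = √(5gr) = 3.521 m/s

v = 3.52 m/s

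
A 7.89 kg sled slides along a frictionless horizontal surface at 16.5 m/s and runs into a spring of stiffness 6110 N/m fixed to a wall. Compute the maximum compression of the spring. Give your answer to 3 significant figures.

x = 0.593 m

All KE is stored as spring PE at maximum compression: ½mv² = ½kx²
x = v√(m/k) = 16.5 × √(7.89/6110) = 0.5929 m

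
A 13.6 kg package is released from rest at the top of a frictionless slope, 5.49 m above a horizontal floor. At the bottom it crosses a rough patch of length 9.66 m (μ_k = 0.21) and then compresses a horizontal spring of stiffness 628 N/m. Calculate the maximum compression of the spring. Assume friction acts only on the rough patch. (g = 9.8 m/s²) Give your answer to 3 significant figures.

Initial energy: E₁ = mgh = (13.6)(9.8)(5.49) = 731.71 J
Friction removes W_f = μ_k mg d = (0.21)(13.6)(9.8)(9.66) = 270.4 J
Energy reaching the spring: E = 731.71 − 270.4 = 461.34 J
At max compression ½kx² = E ⇒ x = √(2E/k) = √(2 × 461.34/628) = 1.212 m

x = 1.21 m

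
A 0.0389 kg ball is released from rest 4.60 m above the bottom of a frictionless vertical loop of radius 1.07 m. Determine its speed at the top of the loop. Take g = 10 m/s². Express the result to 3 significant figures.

Energy conservation: mgh = ½mv_top² + mg(2r)
v_top² = 2g(h − 2r) = 2(10)(4.60 − 2.140) = 49.20
v_top = 7.014 m/s

v = 7.01 m/s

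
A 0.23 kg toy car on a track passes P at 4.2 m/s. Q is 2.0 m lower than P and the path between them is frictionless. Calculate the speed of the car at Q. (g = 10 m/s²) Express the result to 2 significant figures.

v = 7.6 m/s

Mechanical energy is conserved (no friction): ½mv₀² + mgh = ½mv²
v² = v₀² + 2gh = (4.2)² + 2(10)(2.0) = 57.640
v = √57.640 = 7.592 m/s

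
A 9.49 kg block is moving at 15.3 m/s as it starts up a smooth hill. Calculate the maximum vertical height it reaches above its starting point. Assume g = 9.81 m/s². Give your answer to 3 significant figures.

h = 11.9 m

Setting KE at the bottom equal to PE gained: ½mv² = mgh
h = v²/(2g) = 15.3²/(2 × 9.81) = 11.93 m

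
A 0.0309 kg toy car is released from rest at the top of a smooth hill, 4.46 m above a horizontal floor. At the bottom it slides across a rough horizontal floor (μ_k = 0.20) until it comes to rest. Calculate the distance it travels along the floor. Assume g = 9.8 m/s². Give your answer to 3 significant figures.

Applying the work–energy principle:
At rest all PE has been dissipated by friction: mgh = μ_k m g d
d = h/μ_k = 4.46/0.20 = 22.30 m

d = 22.3 m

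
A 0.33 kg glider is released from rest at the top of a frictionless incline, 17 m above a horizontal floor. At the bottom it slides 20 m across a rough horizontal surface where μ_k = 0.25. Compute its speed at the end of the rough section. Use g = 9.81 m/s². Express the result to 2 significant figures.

v = 15 m/s

Applying the work–energy principle:
mgh = ½mv² + μ_k m g d
W_f = μ_k mg d = (0.25)(0.33)(9.81)(20) = 16.19 J
½mv² = mgh − W_f = 55.034 − 16.19 = 38.848 J
v = √(2 × 38.848/0.33) = 15.34 m/s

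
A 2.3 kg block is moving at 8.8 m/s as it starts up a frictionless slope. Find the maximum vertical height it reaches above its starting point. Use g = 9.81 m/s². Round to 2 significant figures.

h = 3.9 m

By energy conservation, ½mv² = mgh
h = v²/(2g) = 8.8²/(2 × 9.81) = 3.947 m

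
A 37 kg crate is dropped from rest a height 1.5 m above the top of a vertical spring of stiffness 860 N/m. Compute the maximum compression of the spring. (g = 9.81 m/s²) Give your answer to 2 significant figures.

x = 1.6 m

Let x be the compression. The total drop is H + x, and the crate is instantaneously at rest at max compression, so energy conservation gives:
mg(H + x) = ½kx²
½(860)x² − (37)(9.81)x − (37)(9.81)(1.5) = 0
430.0x² − 363.0x − 544.5 = 0
x = [363.0 + √(131747 + 936463)]/(2 × 430.0) = 1.624 m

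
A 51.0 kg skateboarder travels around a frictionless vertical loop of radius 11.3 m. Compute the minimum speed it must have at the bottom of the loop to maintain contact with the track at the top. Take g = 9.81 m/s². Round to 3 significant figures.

At the top: mg = mv_top²/r ⇒ v_top² = gr = 110.9 m²/s²
Energy from bottom to top (height 2r): ½mv_bot² = ½mv_top² + mg(2r)
v_bot² = gr + 4gr = 5gr = 554.3
v_bot = √(5gr) = 23.54 m/s

v = 23.5 m/s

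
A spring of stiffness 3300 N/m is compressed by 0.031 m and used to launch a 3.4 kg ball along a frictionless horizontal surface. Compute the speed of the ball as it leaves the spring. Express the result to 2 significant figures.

Spring PE converts entirely to kinetic energy: ½kx² = ½mv²
v = x√(k/m) = 0.031 × √(3300/3.4) = 0.9658 m/s

v = 0.97 m/s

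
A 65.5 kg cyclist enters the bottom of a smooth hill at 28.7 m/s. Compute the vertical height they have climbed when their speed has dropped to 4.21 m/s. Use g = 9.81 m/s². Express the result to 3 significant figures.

Conservation of energy: ½mv₁² = ½mv₂² + mgh
h = (v₁² − v₂²)/(2g) = (28.7² − 4.21²)/(2 × 9.81) = 41.08 m

h = 41.1 m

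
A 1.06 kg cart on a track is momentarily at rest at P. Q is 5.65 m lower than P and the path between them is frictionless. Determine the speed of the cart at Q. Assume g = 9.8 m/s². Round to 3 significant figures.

v = 10.5 m/s

Energy conservation between the two points: mgh = ½mv²
v = √(2gh) = √(2 × 9.8 × 5.65) = √110.74 = 10.52 m/s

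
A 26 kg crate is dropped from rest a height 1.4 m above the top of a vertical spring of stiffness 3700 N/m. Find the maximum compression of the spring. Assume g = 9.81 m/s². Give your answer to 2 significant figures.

x = 0.51 m

Measuring PE from the top of the relaxed spring, at max compression the crate has dropped H + x with zero KE, so:
mg(H + x) = ½kx²
½(3700)x² − (26)(9.81)x − (26)(9.81)(1.4) = 0
1850x² − 255.1x − 357.1 = 0
x = [255.1 + √(65056 + 2.6424e+06)]/(2 × 1850) = 0.5136 m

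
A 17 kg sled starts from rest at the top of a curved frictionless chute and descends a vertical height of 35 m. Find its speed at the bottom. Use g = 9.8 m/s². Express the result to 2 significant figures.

v = 26 m/s

Mechanical energy is conserved (no friction): mgh = ½mv²
v = √(2gh) = √(2 × 9.8 × 35) = √686.00 = 26.19 m/s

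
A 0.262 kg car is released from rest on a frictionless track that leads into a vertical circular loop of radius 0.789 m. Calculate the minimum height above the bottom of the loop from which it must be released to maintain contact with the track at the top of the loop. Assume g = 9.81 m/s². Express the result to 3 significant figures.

h = 1.97 m

At the top, for minimum speed gravity alone supplies the centripetal force: mg = mv_top²/r ⇒ v_top² = gr = 7.740 m²/s²
Energy conservation from release height h to the top (height 2r): mgh = ½mv_top² + mg(2r)
h = v_top²/(2g) + 2r = r/2 + 2r = 5r/2 = 1.973 m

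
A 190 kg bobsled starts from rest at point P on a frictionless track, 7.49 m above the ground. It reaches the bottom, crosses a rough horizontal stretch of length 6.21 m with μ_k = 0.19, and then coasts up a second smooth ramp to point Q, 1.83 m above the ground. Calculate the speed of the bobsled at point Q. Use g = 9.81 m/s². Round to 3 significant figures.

v = 9.38 m/s

Energy at P: mgh₁ = (190)(9.81)(7.49) = 13961 J
Friction loss: W_f = μ_k mg d = 2199 J
At Q: ½mv² + mgh₂ = mgh₁ − W_f
½mv² = 13961 − 2199 − 3410.9 = 8350.5 J
v = √(2 × 8350.5/190) = 9.375 m/s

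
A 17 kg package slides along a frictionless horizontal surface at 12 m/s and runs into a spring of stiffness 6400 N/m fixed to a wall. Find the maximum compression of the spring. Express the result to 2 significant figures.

Conservation of energy between contact and max compression: ½mv² = ½kx²
x = v√(m/k) = 12 × √(17/6400) = 0.6185 m

x = 0.62 m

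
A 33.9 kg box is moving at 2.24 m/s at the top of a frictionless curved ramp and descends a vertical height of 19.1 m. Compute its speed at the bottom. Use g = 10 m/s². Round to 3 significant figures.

v = 19.7 m/s

Mechanical energy is conserved (no friction): ½mv₀² + mgh = ½mv²
v² = v₀² + 2gh = (2.24)² + 2(10)(19.1) = 387.02
v = √387.02 = 19.67 m/s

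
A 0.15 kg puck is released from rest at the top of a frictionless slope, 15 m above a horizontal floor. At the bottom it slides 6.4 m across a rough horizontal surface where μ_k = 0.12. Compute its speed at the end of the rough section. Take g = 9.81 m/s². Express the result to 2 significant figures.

Energy bookkeeping (friction removes W_f = μ_k N d):
mgh = ½mv² + μ_k m g d
W_f = μ_k mg d = (0.12)(0.15)(9.81)(6.4) = 1.130 J
½mv² = mgh − W_f = 22.073 − 1.130 = 20.942 J
v = √(2 × 20.942/0.15) = 16.71 m/s

v = 17 m/s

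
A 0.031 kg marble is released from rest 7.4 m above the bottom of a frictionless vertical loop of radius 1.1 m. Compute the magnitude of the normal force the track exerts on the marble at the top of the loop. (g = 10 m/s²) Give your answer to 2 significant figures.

Energy from release to top (height 2r): mgh = ½mv_top² + mg(2r)
v_top² = 2g(h − 2r) = 2(10)(7.4 − 2.200) = 104.00 m²/s²
At the top, both N and weight point toward the centre: N + mg = mv_top²/r
N = m(v_top²/r − g) = 0.031(104.00/1.1 − 10) = 2.621 N

N = 2.6 N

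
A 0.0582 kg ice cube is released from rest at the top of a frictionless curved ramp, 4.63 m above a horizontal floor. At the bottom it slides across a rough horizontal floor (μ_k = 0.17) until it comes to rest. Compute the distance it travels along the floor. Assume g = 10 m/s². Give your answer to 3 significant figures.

Applying the work–energy principle:
At rest all PE has been dissipated by friction: mgh = μ_k m g d
d = h/μ_k = 4.63/0.17 = 27.24 m

d = 27.2 m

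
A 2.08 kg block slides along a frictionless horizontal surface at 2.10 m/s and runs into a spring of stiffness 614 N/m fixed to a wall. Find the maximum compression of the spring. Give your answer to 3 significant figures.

x = 0.122 m

Conservation of energy between contact and max compression: ½mv² = ½kx²
x = v√(m/k) = 2.10 × √(2.08/614) = 0.1222 m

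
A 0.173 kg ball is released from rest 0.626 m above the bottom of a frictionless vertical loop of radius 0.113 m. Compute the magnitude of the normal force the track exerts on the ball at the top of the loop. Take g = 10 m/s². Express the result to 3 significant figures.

Energy from release to top (height 2r): mgh = ½mv_top² + mg(2r)
v_top² = 2g(h − 2r) = 2(10)(0.626 − 0.2260) = 8.0000 m²/s²
At the top, both N and weight point toward the centre: N + mg = mv_top²/r
N = m(v_top²/r − g) = 0.173(8.0000/0.113 − 10) = 10.52 N

N = 10.5 N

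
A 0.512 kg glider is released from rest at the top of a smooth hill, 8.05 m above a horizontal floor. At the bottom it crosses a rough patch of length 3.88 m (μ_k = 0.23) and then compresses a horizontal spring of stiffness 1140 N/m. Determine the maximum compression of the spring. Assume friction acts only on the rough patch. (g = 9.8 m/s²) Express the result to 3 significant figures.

Initial energy: E₁ = mgh = (0.512)(9.8)(8.05) = 40.392 J
Friction removes W_f = μ_k mg d = (0.23)(0.512)(9.8)(3.88) = 4.478 J
Energy reaching the spring: E = 40.392 − 4.478 = 35.914 J
At max compression ½kx² = E ⇒ x = √(2E/k) = √(2 × 35.914/1140) = 0.2510 m

x = 0.251 m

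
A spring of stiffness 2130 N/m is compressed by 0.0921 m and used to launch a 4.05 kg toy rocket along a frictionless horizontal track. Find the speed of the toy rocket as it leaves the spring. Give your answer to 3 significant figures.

Spring PE converts entirely to kinetic energy: ½kx² = ½mv²
v = x√(k/m) = 0.0921 × √(2130/4.05) = 2.112 m/s

v = 2.11 m/s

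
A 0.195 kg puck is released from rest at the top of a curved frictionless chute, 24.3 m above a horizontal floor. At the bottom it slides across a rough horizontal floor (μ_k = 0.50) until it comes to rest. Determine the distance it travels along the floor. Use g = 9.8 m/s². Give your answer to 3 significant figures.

Applying the work–energy principle:
At rest all PE has been dissipated by friction: mgh = μ_k m g d
d = h/μ_k = 24.3/0.50 = 48.60 m

d = 48.6 m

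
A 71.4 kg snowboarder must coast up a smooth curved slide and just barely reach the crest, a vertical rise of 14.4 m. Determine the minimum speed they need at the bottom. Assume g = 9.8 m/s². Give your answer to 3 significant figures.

v = 16.8 m/s

At the top they are momentarily at rest, so all KE converts to PE: ½mv² = mgh
v = √(2gh) = √(2 × 9.8 × 14.4) = 16.80 m/s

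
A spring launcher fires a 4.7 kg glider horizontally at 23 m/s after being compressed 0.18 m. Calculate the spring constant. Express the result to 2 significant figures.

k = 77000 N/m

½kx² = ½mv²
k = mv²/x² = (4.7)(23)²/(0.18)² = 76738 N/m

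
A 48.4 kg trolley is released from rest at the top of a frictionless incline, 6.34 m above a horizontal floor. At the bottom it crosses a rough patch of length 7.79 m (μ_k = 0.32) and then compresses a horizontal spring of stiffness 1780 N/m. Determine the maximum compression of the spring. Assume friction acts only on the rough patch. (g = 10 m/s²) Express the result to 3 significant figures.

x = 1.45 m

Initial energy: E₁ = mgh = (48.4)(10)(6.34) = 3068.6 J
Friction removes W_f = μ_k mg d = (0.32)(48.4)(10)(7.79) = 1207 J
Energy reaching the spring: E = 3068.6 − 1207 = 1862.0 J
At max compression ½kx² = E ⇒ x = √(2E/k) = √(2 × 1862.0/1780) = 1.446 m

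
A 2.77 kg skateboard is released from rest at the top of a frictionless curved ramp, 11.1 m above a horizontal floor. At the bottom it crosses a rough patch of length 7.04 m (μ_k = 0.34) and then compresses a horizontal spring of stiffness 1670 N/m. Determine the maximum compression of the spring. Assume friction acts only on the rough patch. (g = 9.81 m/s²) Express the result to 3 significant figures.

x = 0.532 m

Initial energy: E₁ = mgh = (2.77)(9.81)(11.1) = 301.63 J
Friction removes W_f = μ_k mg d = (0.34)(2.77)(9.81)(7.04) = 65.04 J
Energy reaching the spring: E = 301.63 − 65.04 = 236.59 J
At max compression ½kx² = E ⇒ x = √(2E/k) = √(2 × 236.59/1670) = 0.5323 m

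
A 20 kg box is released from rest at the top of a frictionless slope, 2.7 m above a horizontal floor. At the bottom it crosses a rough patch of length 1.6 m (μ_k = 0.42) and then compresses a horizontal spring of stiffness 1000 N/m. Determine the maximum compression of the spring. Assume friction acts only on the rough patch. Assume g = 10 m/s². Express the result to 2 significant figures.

x = 0.90 m

Initial energy: E₁ = mgh = (20)(10)(2.7) = 540.00 J
Friction removes W_f = μ_k mg d = (0.42)(20)(10)(1.6) = 134.4 J
Energy reaching the spring: E = 540.00 − 134.4 = 405.60 J
At max compression ½kx² = E ⇒ x = √(2E/k) = √(2 × 405.60/1000) = 0.9007 m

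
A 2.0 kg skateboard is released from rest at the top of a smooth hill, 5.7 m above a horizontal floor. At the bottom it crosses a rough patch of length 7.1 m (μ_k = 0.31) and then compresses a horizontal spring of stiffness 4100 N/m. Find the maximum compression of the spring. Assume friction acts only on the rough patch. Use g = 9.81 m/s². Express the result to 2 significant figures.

x = 0.18 m

Initial energy: E₁ = mgh = (2.0)(9.81)(5.7) = 111.83 J
Friction removes W_f = μ_k mg d = (0.31)(2.0)(9.81)(7.1) = 43.18 J
Energy reaching the spring: E = 111.83 − 43.18 = 68.650 J
At max compression ½kx² = E ⇒ x = √(2E/k) = √(2 × 68.650/4100) = 0.1830 m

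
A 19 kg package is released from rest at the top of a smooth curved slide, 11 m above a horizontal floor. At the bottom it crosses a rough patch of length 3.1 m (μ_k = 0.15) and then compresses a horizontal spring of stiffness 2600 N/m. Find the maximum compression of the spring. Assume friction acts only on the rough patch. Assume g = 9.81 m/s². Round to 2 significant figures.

x = 1.2 m

Initial energy: E₁ = mgh = (19)(9.81)(11) = 2050.3 J
Friction removes W_f = μ_k mg d = (0.15)(19)(9.81)(3.1) = 86.67 J
Energy reaching the spring: E = 2050.3 − 86.67 = 1963.6 J
At max compression ½kx² = E ⇒ x = √(2E/k) = √(2 × 1963.6/2600) = 1.229 m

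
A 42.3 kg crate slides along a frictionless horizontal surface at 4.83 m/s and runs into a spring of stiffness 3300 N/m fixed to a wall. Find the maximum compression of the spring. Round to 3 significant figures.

All KE is stored as spring PE at maximum compression: ½mv² = ½kx²
x = v√(m/k) = 4.83 × √(42.3/3300) = 0.5468 m

x = 0.547 m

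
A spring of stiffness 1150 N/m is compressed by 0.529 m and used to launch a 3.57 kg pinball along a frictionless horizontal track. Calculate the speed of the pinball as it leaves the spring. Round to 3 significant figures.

Conservation of energy: ½kx² = ½mv²
v = x√(k/m) = 0.529 × √(1150/3.57) = 9.494 m/s

v = 9.49 m/s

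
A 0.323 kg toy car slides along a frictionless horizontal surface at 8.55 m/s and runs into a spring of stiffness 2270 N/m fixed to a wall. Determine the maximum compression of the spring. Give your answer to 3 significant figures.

x = 0.102 m

All KE is stored as spring PE at maximum compression: ½mv² = ½kx²
x = v√(m/k) = 8.55 × √(0.323/2270) = 0.1020 m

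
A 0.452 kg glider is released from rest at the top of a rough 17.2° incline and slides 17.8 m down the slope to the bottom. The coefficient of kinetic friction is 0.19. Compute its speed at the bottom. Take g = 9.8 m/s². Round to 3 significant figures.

v = 6.31 m/s

Taking the bottom as reference, mgh = ½mv² + μ_k N L with h = L sinθ, N = mg cosθ:
mgh = mgL sinθ = (0.452)(9.8)(17.8)sin17.2° = 23.316 J
W_f = μ_k mg cosθ · L = (0.19)(0.452)(9.8)cos17.2°·17.8 = 14.31 J
½mv² = 23.316 − 14.31 = 9.0047 J
v = √(2 × 9.0047/0.452) = 6.312 m/s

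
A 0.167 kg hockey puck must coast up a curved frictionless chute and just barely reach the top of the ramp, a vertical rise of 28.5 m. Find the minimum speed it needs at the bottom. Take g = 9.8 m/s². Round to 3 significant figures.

At the top it is momentarily at rest, so all KE converts to PE: ½mv² = mgh
v = √(2gh) = √(2 × 9.8 × 28.5) = 23.63 m/s

v = 23.6 m/s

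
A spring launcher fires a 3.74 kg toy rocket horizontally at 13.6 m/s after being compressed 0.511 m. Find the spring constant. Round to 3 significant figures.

k = 2650 N/m

½kx² = ½mv²
k = mv²/x² = (3.74)(13.6)²/(0.511)² = 2649 N/m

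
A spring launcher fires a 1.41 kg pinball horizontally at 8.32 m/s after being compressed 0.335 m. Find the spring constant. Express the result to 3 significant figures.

Spring PE at full compression equals KE at release: ½kx² = ½mv²
k = mv²/x² = (1.41)(8.32)²/(0.335)² = 869.7 N/m

k = 870 N/m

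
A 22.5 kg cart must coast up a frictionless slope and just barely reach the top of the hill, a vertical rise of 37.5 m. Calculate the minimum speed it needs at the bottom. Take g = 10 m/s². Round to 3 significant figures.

At the top it is momentarily at rest, so all KE converts to PE: ½mv² = mgh
v = √(2gh) = √(2 × 10 × 37.5) = 27.39 m/s

v = 27.4 m/s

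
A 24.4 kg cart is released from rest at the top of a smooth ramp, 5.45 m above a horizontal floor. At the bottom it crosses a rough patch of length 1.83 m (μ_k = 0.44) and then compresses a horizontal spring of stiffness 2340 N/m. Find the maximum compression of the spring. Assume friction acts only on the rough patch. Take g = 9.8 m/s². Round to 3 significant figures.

x = 0.974 m

Initial energy: E₁ = mgh = (24.4)(9.8)(5.45) = 1303.2 J
Friction removes W_f = μ_k mg d = (0.44)(24.4)(9.8)(1.83) = 192.5 J
Energy reaching the spring: E = 1303.2 − 192.5 = 1110.7 J
At max compression ½kx² = E ⇒ x = √(2E/k) = √(2 × 1110.7/2340) = 0.9743 m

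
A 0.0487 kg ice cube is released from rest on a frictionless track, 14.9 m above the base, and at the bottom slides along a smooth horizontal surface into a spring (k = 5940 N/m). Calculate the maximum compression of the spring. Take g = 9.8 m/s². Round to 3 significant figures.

Gravitational PE at the top equals spring PE at max compression: mgh = ½kx²
x = √(2mgh/k) = √(2 × 0.0487 × 9.8 × 14.9 / 5940) = 0.04893 m

x = 0.0489 m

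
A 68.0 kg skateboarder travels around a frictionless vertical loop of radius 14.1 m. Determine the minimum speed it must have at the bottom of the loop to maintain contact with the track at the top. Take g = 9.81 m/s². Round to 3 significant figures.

v = 26.3 m/s

At the top: mg = mv_top²/r ⇒ v_top² = gr = 138.3 m²/s²
Energy from bottom to top (height 2r): ½mv_bot² = ½mv_top² + mg(2r)
v_bot² = gr + 4gr = 5gr = 691.6
v_bot = √(5gr) = 26.30 m/s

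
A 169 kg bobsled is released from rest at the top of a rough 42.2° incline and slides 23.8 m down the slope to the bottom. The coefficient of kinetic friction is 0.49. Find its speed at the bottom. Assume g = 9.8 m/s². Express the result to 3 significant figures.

Taking the bottom as reference, mgh = ½mv² + μ_k N L with h = L sinθ, N = mg cosθ:
mgh = mgL sinθ = (169)(9.8)(23.8)sin42.2° = 26478 J
W_f = μ_k mg cosθ · L = (0.49)(169)(9.8)cos42.2°·23.8 = 14308 J
½mv² = 26478 − 14308 = 12169 J
v = √(2 × 12169/169) = 12.00 m/s

v = 12.0 m/s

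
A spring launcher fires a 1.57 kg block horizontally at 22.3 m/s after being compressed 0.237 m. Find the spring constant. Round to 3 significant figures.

k = 13900 N/m

Spring PE at full compression equals KE at release: ½kx² = ½mv²
k = mv²/x² = (1.57)(22.3)²/(0.237)² = 13900 N/m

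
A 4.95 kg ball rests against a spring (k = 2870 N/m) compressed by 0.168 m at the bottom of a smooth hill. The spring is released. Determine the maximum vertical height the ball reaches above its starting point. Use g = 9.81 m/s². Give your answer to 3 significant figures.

h = 0.834 m

At maximum height the ball is at rest, so ½kx² = mgh
h = kx²/(2mg) = (2870)(0.168)²/(2 × 4.95 × 9.81) = 0.8341 m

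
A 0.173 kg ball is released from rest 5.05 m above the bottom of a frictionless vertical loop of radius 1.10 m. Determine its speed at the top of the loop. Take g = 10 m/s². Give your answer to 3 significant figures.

v = 7.55 m/s

Energy conservation: mgh = ½mv_top² + mg(2r)
v_top² = 2g(h − 2r) = 2(10)(5.05 − 2.200) = 57.00
v_top = 7.550 m/s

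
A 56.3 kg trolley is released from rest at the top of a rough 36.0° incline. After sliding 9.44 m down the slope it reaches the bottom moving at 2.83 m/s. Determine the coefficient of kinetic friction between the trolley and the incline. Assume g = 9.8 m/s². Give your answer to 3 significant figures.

Energy balance down the incline: mg L sinθ − ½mv² = μ_k (mg cosθ) L
mgL sinθ = 3061.4 J; ½mv² = 225.45 J
W_f = 3061.4 − 225.45 = 2836 J
μ_k = W_f/(mg cosθ · L) = 2836/(446.4 × 9.44) = 0.6730

μ_k = 0.673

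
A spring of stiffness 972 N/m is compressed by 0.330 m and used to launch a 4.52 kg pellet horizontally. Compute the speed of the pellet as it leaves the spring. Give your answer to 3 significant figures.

v = 4.84 m/s

Spring PE converts entirely to kinetic energy: ½kx² = ½mv²
v = x√(k/m) = 0.330 × √(972/4.52) = 4.839 m/s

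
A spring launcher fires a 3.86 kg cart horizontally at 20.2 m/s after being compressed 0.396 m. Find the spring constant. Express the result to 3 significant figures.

k = 10000 N/m

Energy stored in the spring equals the launch KE: ½kx² = ½mv²
k = mv²/x² = (3.86)(20.2)²/(0.396)² = 10044 N/m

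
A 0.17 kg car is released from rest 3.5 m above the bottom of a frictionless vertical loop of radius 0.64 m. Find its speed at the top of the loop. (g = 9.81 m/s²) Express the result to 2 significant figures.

Energy conservation: mgh = ½mv_top² + mg(2r)
v_top² = 2g(h − 2r) = 2(9.81)(3.5 − 1.280) = 43.56
v_top = 6.600 m/s

v = 6.6 m/s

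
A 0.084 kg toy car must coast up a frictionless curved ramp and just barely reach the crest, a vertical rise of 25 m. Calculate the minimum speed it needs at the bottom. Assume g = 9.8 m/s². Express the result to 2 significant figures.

v = 22 m/s

At the top it is momentarily at rest, so all KE converts to PE: ½mv² = mgh
v = √(2gh) = √(2 × 9.8 × 25) = 22.14 m/s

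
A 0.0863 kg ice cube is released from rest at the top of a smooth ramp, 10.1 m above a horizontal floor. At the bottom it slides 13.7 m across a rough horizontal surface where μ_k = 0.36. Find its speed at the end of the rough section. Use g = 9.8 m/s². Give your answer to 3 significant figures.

v = 10.1 m/s

Energy at the top = energy at the end + work done against friction:
mgh = ½mv² + μ_k m g d
W_f = μ_k mg d = (0.36)(0.0863)(9.8)(13.7) = 4.171 J
½mv² = mgh − W_f = 8.5420 − 4.171 = 4.3708 J
v = √(2 × 4.3708/0.0863) = 10.06 m/s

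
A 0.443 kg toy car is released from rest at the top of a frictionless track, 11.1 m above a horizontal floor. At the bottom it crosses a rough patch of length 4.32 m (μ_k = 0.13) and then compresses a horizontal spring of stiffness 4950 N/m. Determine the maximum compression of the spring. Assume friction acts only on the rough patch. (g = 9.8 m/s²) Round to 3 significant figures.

x = 0.136 m

Initial energy: E₁ = mgh = (0.443)(9.8)(11.1) = 48.190 J
Friction removes W_f = μ_k mg d = (0.13)(0.443)(9.8)(4.32) = 2.438 J
Energy reaching the spring: E = 48.190 − 2.438 = 45.751 J
At max compression ½kx² = E ⇒ x = √(2E/k) = √(2 × 45.751/4950) = 0.1360 m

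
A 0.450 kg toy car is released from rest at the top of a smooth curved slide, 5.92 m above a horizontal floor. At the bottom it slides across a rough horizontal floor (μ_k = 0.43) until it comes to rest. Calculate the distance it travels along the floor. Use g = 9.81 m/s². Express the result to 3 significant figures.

d = 13.8 m

Applying the work–energy principle:
At rest all PE has been dissipated by friction: mgh = μ_k m g d
d = h/μ_k = 5.92/0.43 = 13.77 m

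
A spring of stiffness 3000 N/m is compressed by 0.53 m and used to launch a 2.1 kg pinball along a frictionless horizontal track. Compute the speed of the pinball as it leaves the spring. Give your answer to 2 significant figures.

Spring PE converts entirely to kinetic energy: ½kx² = ½mv²
v = x√(k/m) = 0.53 × √(3000/2.1) = 20.03 m/s

v = 20 m/s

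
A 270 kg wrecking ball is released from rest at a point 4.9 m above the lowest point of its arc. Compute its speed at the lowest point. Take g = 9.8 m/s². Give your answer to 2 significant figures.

By conservation of mechanical energy, mgh = ½mv²
v = √(2gh) = √(2 × 9.8 × 4.9) = √96.040 = 9.800 m/s

v = 9.8 m/s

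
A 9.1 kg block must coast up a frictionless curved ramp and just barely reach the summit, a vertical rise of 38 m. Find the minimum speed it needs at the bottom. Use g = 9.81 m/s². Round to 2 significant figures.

At the top it is momentarily at rest, so all KE converts to PE: ½mv² = mgh
v = √(2gh) = √(2 × 9.81 × 38) = 27.30 m/s

v = 27 m/s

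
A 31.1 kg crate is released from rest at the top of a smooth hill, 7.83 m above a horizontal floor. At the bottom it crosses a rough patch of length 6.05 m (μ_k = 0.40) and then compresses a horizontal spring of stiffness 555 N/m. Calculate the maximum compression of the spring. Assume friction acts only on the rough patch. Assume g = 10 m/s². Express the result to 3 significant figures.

x = 2.46 m

Initial energy: E₁ = mgh = (31.1)(10)(7.83) = 2435.1 J
Friction removes W_f = μ_k mg d = (0.40)(31.1)(10)(6.05) = 752.6 J
Energy reaching the spring: E = 2435.1 − 752.6 = 1682.5 J
At max compression ½kx² = E ⇒ x = √(2E/k) = √(2 × 1682.5/555) = 2.462 m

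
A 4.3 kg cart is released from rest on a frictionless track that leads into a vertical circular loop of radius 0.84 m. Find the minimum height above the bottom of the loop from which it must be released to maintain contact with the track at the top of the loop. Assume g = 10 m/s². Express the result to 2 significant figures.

h = 2.1 m

At the top, for minimum speed gravity alone supplies the centripetal force: mg = mv_top²/r ⇒ v_top² = gr = 8.400 m²/s²
Energy conservation from release height h to the top (height 2r): mgh = ½mv_top² + mg(2r)
h = v_top²/(2g) + 2r = r/2 + 2r = 5r/2 = 2.100 m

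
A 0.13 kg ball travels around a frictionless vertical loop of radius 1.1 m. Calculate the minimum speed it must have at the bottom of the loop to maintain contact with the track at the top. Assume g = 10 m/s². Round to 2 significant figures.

At the top: mg = mv_top²/r ⇒ v_top² = gr = 11.00 m²/s²
Energy from bottom to top (height 2r): ½mv_bot² = ½mv_top² + mg(2r)
v_bot² = gr + 4gr = 5gr = 55.00
v_bot = √(5gr) = 7.416 m/s

v = 7.4 m/s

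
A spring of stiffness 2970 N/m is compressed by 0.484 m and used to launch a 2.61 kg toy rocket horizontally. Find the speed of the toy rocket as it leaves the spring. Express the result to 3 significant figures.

v = 16.3 m/s

Spring PE converts entirely to kinetic energy: ½kx² = ½mv²
v = x√(k/m) = 0.484 × √(2970/2.61) = 16.33 m/s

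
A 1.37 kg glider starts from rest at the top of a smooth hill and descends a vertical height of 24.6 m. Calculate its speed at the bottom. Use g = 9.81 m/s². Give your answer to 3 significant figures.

Equating total energy at the two states: mgh = ½mv²
v = √(2gh) = √(2 × 9.81 × 24.6) = √482.65 = 21.97 m/s

v = 22.0 m/s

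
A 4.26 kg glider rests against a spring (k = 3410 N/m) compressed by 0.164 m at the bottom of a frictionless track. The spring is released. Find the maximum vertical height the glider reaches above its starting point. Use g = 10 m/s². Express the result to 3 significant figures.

Energy conservation from release to the highest point: ½kx² = mgh
h = kx²/(2mg) = (3410)(0.164)²/(2 × 4.26 × 10) = 1.076 m

h = 1.08 m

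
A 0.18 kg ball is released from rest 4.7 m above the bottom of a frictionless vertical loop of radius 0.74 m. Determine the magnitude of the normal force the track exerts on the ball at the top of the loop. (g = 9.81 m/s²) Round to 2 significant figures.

Energy from release to top (height 2r): mgh = ½mv_top² + mg(2r)
v_top² = 2g(h − 2r) = 2(9.81)(4.7 − 1.480) = 63.176 m²/s²
At the top, both N and weight point toward the centre: N + mg = mv_top²/r
N = m(v_top²/r − g) = 0.18(63.176/0.74 − 9.81) = 13.60 N

N = 14 N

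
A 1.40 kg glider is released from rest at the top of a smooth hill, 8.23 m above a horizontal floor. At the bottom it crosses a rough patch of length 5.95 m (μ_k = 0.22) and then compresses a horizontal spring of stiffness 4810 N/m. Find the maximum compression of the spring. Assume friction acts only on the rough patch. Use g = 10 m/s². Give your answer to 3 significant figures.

x = 0.201 m

Initial energy: E₁ = mgh = (1.40)(10)(8.23) = 115.22 J
Friction removes W_f = μ_k mg d = (0.22)(1.40)(10)(5.95) = 18.33 J
Energy reaching the spring: E = 115.22 − 18.33 = 96.894 J
At max compression ½kx² = E ⇒ x = √(2E/k) = √(2 × 96.894/4810) = 0.2007 m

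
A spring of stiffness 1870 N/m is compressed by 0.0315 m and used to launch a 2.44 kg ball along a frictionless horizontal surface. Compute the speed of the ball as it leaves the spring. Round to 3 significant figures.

Spring PE converts entirely to kinetic energy: ½kx² = ½mv²
v = x√(k/m) = 0.0315 × √(1870/2.44) = 0.8720 m/s

v = 0.872 m/s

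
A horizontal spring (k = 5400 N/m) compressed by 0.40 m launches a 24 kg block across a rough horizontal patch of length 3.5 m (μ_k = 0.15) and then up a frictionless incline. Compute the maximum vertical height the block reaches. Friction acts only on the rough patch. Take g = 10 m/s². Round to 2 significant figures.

h = 1.3 m

Spring energy: E₀ = ½kx² = ½(5400)(0.40)² = 432.00 J
Friction: W_f = μ_k mg d = (0.15)(24)(10)(3.5) = 126.0 J
Energy at base of ramp: E = 432.00 − 126.0 = 306.00 J
At max height all remaining energy is PE: mgh = E ⇒ h = E/(mg) = 306.00/(24 × 10) = 1.275 m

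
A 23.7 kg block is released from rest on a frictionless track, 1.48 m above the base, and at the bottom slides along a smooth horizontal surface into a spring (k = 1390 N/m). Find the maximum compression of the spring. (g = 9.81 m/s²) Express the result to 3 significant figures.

x = 0.704 m

Gravitational PE at the top equals spring PE at max compression: mgh = ½kx²
x = √(2mgh/k) = √(2 × 23.7 × 9.81 × 1.48 / 1390) = 0.7036 m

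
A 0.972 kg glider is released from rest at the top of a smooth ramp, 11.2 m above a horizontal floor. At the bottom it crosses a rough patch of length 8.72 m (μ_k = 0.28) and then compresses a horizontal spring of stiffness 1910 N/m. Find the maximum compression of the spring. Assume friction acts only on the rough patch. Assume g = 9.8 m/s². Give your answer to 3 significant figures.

x = 0.296 m

Initial energy: E₁ = mgh = (0.972)(9.8)(11.2) = 106.69 J
Friction removes W_f = μ_k mg d = (0.28)(0.972)(9.8)(8.72) = 23.26 J
Energy reaching the spring: E = 106.69 − 23.26 = 83.429 J
At max compression ½kx² = E ⇒ x = √(2E/k) = √(2 × 83.429/1910) = 0.2956 m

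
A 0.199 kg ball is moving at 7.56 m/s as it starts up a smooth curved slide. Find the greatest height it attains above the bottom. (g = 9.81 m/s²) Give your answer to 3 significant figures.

Setting KE at the bottom equal to PE gained: ½mv² = mgh
h = v²/(2g) = 7.56²/(2 × 9.81) = 2.913 m

h = 2.91 m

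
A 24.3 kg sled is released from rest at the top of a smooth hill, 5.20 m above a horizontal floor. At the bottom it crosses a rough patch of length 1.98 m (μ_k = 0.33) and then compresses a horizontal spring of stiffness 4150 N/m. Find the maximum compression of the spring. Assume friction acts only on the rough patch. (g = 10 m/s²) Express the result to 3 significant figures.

Initial energy: E₁ = mgh = (24.3)(10)(5.20) = 1263.6 J
Friction removes W_f = μ_k mg d = (0.33)(24.3)(10)(1.98) = 158.8 J
Energy reaching the spring: E = 1263.6 − 158.8 = 1104.8 J
At max compression ½kx² = E ⇒ x = √(2E/k) = √(2 × 1104.8/4150) = 0.7297 m

x = 0.730 m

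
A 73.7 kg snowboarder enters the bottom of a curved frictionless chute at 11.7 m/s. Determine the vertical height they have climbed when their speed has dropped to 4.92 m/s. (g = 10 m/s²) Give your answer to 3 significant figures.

Energy balance between the two points: ½mv₁² = ½mv₂² + mgh
h = (v₁² − v₂²)/(2g) = (11.7² − 4.92²)/(2 × 10) = 5.634 m

h = 5.63 m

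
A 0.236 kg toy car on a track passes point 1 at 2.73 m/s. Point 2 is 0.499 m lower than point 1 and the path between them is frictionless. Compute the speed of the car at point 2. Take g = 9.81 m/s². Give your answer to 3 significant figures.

Energy conservation between the two points: ½mv₀² + mgh = ½mv²
v² = v₀² + 2gh = (2.73)² + 2(9.81)(0.499) = 17.243
v = √17.243 = 4.153 m/s

v = 4.15 m/s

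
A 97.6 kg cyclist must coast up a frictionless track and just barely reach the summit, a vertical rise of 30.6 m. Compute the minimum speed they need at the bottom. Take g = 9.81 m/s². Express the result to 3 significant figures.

v = 24.5 m/s

At the top they are momentarily at rest, so all KE converts to PE: ½mv² = mgh
v = √(2gh) = √(2 × 9.81 × 30.6) = 24.50 m/s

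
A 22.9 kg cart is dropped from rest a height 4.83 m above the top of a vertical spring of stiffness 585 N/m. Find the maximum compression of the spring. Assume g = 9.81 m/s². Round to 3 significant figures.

Take the reference level at the top of the uncompressed spring. At max compression the cart has fallen H + x and is momentarily at rest:
mg(H + x) = ½kx²
½(585)x² − (22.9)(9.81)x − (22.9)(9.81)(4.83) = 0
292.5x² − 224.6x − 1085 = 0
x = [224.6 + √(50467 + 1.2695e+06)]/(2 × 292.5) = 2.348 m

x = 2.35 m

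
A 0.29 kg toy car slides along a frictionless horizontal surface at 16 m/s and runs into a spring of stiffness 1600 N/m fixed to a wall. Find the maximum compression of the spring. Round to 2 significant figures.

x = 0.22 m

All KE is stored as spring PE at maximum compression: ½mv² = ½kx²
x = v√(m/k) = 16 × √(0.29/1600) = 0.2154 m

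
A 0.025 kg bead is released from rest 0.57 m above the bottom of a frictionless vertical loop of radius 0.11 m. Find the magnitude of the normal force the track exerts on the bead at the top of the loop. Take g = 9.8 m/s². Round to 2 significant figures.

N = 1.3 N

Energy from release to top (height 2r): mgh = ½mv_top² + mg(2r)
v_top² = 2g(h − 2r) = 2(9.8)(0.57 − 0.2200) = 6.8600 m²/s²
At the top, both N and weight point toward the centre: N + mg = mv_top²/r
N = m(v_top²/r − g) = 0.025(6.8600/0.11 − 9.8) = 1.314 N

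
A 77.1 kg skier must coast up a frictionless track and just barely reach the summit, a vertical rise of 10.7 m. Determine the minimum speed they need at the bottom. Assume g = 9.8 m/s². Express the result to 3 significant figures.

v = 14.5 m/s

At the top they are momentarily at rest, so all KE converts to PE: ½mv² = mgh
v = √(2gh) = √(2 × 9.8 × 10.7) = 14.48 m/s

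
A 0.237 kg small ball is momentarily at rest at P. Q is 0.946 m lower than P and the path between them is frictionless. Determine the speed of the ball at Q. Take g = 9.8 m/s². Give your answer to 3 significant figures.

v = 4.31 m/s

Equating total energy at the two states: mgh = ½mv²
v = √(2gh) = √(2 × 9.8 × 0.946) = √18.542 = 4.306 m/s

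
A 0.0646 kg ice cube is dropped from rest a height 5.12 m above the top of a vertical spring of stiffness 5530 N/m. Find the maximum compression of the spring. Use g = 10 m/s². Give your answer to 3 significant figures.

x = 0.0347 m

Measuring PE from the top of the relaxed spring, at max compression the cube has dropped H + x with zero KE, so:
mg(H + x) = ½kx²
½(5530)x² − (0.0646)(10)x − (0.0646)(10)(5.12) = 0
2765x² − 0.6460x − 3.308 = 0
x = [0.6460 + √(0.4173 + 36581)]/(2 × 2765) = 0.03470 m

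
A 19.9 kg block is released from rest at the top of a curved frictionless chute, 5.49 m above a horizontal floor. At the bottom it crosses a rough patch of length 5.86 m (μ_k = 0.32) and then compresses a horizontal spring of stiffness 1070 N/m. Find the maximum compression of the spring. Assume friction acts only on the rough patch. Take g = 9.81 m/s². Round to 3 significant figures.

Initial energy: E₁ = mgh = (19.9)(9.81)(5.49) = 1071.8 J
Friction removes W_f = μ_k mg d = (0.32)(19.9)(9.81)(5.86) = 366.1 J
Energy reaching the spring: E = 1071.8 − 366.1 = 705.68 J
At max compression ½kx² = E ⇒ x = √(2E/k) = √(2 × 705.68/1070) = 1.148 m

x = 1.15 m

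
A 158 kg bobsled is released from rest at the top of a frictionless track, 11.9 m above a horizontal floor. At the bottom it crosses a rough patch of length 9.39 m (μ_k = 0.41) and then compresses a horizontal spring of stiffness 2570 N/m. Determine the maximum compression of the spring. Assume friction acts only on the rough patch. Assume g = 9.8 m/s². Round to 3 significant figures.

Initial energy: E₁ = mgh = (158)(9.8)(11.9) = 18426 J
Friction removes W_f = μ_k mg d = (0.41)(158)(9.8)(9.39) = 5961 J
Energy reaching the spring: E = 18426 − 5961 = 12465 J
At max compression ½kx² = E ⇒ x = √(2E/k) = √(2 × 12465/2570) = 3.115 m

x = 3.11 m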